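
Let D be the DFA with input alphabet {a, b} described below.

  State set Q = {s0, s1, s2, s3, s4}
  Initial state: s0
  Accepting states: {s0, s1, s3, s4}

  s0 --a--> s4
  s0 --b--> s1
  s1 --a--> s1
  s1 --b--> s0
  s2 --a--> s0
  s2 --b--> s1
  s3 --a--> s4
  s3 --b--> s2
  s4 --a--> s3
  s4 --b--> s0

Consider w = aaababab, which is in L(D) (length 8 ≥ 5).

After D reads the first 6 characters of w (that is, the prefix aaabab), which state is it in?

Run of D on the first 6 characters of w = a a a b a b:
  step 0: s0  (start)
  step 1: s4  (read a: s0→s4)
  step 2: s3  (read a: s4→s3)
  step 3: s4  (read a: s3→s4)
  step 4: s0  (read b: s4→s0)
  step 5: s4  (read a: s0→s4)
  step 6: s0  (read b: s4→s0)

After reading 6 characters, D is in state s0.
(This kind of state-tracing is the core of the pumping-lemma construction: with 5 states, pigeonhole forces a repeat within the first 5 steps.)

s0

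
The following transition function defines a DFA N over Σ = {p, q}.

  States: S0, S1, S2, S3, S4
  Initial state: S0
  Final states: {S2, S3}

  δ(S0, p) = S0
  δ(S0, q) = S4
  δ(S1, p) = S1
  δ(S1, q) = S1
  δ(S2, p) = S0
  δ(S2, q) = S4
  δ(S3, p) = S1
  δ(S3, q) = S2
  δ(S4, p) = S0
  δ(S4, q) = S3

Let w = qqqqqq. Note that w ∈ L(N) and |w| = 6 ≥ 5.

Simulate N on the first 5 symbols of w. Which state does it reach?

State sequence: S0 -q-> S4 -q-> S3 -q-> S2 -q-> S4 -q-> S3

After reading 5 characters, N is in state S3.

S3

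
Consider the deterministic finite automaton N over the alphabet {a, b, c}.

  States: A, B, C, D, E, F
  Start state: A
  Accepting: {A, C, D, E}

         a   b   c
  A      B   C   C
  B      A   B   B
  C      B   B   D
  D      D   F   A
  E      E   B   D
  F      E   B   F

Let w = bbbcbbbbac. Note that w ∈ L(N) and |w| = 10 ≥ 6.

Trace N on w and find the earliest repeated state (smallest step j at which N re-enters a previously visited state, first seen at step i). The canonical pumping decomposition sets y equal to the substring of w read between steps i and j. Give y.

State sequence: A -b-> C -b-> B -b-> B -c-> B -b-> B -b-> B -b-> B -b-> B -a-> A -c-> C
First repeat at step 3: B was already visited.

So i = 2, j = 3, giving x = w[0:2] = bb, y = w[2:3] = b, z = w[3:10] = cbbbbac.
Check: |xy| = 3 ≤ 6 and |y| = 1 ≥ 1. Reading y takes N from B back to B, so every xyⁱz is accepted.

b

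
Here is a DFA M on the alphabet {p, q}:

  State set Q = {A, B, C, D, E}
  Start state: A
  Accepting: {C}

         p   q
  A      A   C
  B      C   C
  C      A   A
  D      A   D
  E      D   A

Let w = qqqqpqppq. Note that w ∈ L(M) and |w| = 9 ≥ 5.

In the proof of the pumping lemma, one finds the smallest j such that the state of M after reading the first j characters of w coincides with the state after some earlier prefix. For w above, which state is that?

A

State sequence: A -q-> C -q-> A -q-> C -q-> A -p-> A -q-> C -p-> A -p-> A -q-> C
First repeat at step 2: A was already visited.

The earliest repeat is at step j = 2: M is in A, which it already visited at step i = 0.
Pumping length from the standard proof: p = 5 (the number of states). The repeated state found above gives |xy| = j ≤ 5 and |y| = j − i ≥ 1.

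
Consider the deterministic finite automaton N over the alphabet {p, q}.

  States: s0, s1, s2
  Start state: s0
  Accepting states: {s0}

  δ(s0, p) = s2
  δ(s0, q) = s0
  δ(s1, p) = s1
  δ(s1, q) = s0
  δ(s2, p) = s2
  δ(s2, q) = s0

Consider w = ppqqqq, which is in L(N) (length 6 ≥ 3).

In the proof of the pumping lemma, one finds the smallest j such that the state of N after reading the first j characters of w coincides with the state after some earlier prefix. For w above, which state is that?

s2

Run of N on w = p p q q q q:
  step 0: s0  (start)
  step 1: s2  (read p: s0→s2)
  step 2: s2  (read p: s2→s2)   ← first repeat (s2 seen earlier)
  step 3: s0  (read q: s2→s0)
  step 4: s0  (read q: s0→s0)
  step 5: s0  (read q: s0→s0)
  step 6: s0  (read q: s0→s0)

The earliest repeat is at step j = 2: N is in s2, which it already visited at step i = 1.
With |Q| = 3, pigeonhole forces a state repeat no later than step 3; the substring read between the first and second visits to that state can be pumped.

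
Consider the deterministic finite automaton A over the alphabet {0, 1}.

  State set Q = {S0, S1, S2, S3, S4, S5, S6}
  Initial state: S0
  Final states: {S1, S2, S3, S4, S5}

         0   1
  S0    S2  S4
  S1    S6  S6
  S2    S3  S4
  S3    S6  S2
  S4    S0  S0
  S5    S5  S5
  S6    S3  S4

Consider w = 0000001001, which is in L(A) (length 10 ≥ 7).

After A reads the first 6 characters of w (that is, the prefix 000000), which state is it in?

State sequence: S0 -0-> S2 -0-> S3 -0-> S6 -0-> S3 -0-> S6 -0-> S3

After reading 6 characters, A is in state S3.
(This kind of state-tracing is the core of the pumping-lemma construction: with 7 states, pigeonhole forces a repeat within the first 7 steps.)

S3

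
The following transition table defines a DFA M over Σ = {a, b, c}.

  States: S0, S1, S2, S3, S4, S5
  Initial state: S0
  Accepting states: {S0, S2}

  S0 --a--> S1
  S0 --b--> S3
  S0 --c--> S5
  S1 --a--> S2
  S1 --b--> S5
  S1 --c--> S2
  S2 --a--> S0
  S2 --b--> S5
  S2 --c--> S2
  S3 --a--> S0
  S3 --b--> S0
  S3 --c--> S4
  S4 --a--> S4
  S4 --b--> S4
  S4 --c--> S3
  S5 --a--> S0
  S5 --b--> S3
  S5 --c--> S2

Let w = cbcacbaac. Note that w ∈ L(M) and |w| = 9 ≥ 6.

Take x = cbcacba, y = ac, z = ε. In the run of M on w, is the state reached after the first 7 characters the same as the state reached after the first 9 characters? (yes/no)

Run of M on the first 9 characters of w = c b c a c b a a c:
  step 0: S0  (start)
  step 1: S5  (read c: S0→S5)
  step 2: S3  (read b: S5→S3)
  step 3: S4  (read c: S3→S4)
  step 4: S4  (read a: S4→S4)
  step 5: S3  (read c: S4→S3)
  step 6: S0  (read b: S3→S0)
  step 7: S1  (read a: S0→S1)
  step 8: S2  (read a: S1→S2)
  step 9: S2  (read c: S2→S2)

After x (step 7): S1. After xy (step 9): S2.
They differ (S1 ≠ S2), so y is not a cycle from the state after x; this split is not the one the pumping-lemma construction produces, and pumping y need not keep the string in L(M).

no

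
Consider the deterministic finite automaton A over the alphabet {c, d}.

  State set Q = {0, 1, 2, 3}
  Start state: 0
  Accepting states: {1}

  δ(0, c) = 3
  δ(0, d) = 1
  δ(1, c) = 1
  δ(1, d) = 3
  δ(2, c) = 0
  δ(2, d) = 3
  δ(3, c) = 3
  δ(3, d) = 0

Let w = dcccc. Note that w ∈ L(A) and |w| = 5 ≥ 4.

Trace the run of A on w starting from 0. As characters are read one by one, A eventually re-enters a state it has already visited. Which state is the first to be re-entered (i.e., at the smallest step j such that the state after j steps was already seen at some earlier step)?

Run of A on w = d c c c c:
  step 0: 0  (start)
  step 1: 1  (read d: 0→1)
  step 2: 1  (read c: 1→1)   ← first repeat (1 seen earlier)
  step 3: 1  (read c: 1→1)
  step 4: 1  (read c: 1→1)
  step 5: 1  (read c: 1→1)

The earliest repeat is at step j = 2: A is in 1, which it already visited at step i = 1.
Since A has 4 states, any run of length ≥ 4 visits 4+1 states, so by pigeonhole some state repeats within the first 4 steps — that repeat gives the pumpable loop.

1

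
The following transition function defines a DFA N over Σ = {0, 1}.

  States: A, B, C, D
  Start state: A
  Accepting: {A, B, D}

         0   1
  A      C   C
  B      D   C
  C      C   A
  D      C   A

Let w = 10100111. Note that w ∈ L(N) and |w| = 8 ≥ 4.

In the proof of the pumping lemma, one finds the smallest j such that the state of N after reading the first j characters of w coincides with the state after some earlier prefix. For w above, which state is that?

C

State sequence: A -1-> C -0-> C -1-> A -0-> C -0-> C -1-> A -1-> C -1-> A
First repeat at step 2: C was already visited.

The earliest repeat is at step j = 2: N is in C, which it already visited at step i = 1.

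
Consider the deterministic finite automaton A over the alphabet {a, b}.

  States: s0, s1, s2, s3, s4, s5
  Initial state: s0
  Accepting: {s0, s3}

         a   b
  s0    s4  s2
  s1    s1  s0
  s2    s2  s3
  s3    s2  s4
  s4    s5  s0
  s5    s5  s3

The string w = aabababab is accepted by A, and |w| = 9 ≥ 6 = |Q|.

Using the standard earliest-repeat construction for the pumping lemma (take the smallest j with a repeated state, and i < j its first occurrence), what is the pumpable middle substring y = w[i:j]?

State sequence: s0 -a-> s4 -a-> s5 -b-> s3 -a-> s2 -b-> s3 -a-> s2 -b-> s3 -a-> s2 -b-> s3
First repeat at step 5: s3 was already visited.

So i = 3, j = 5, giving x = w[0:3] = aab, y = w[3:5] = ab, z = w[5:9] = abab.
Check: |xy| = 5 ≤ 6 and |y| = 2 ≥ 1. Reading y takes A from s3 back to s3, so every xyⁱz is accepted.
The DFA has 6 states, so the proof of the pumping lemma guarantees a repeated state among the first 6+1 visited; the segment between the two visits is the pumpable y.

ab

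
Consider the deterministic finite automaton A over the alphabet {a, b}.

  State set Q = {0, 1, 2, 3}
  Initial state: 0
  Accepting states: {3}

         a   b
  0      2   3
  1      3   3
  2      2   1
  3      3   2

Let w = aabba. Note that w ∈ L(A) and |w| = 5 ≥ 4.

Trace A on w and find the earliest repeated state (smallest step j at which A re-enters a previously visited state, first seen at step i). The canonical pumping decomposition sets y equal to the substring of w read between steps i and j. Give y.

a

State sequence: 0 -a-> 2 -a-> 2 -b-> 1 -b-> 3 -a-> 3
First repeat at step 2: 2 was already visited.

So i = 1, j = 2, giving x = w[0:1] = a, y = w[1:2] = a, z = w[2:5] = bba.
Check: |xy| = 2 ≤ 4 and |y| = 1 ≥ 1. Reading y takes A from 2 back to 2, so every xyⁱz is accepted.
Pumping length from the standard proof: p = 4 (the number of states). The repeated state found above gives |xy| = j ≤ 4 and |y| = j − i ≥ 1.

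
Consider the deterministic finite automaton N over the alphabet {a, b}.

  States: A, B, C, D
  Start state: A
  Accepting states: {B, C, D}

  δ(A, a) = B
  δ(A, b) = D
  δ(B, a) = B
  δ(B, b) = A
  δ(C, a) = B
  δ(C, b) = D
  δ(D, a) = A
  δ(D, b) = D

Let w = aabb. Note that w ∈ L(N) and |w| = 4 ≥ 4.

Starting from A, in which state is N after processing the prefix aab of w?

Run of N on the first 3 characters of w = a a b:
  step 0: A  (start)
  step 1: B  (read a: A→B)
  step 2: B  (read a: B→B)
  step 3: A  (read b: B→A)

After reading 3 characters, N is in state A.
(This kind of state-tracing is the core of the pumping-lemma construction: with 4 states, pigeonhole forces a repeat within the first 4 steps.)

A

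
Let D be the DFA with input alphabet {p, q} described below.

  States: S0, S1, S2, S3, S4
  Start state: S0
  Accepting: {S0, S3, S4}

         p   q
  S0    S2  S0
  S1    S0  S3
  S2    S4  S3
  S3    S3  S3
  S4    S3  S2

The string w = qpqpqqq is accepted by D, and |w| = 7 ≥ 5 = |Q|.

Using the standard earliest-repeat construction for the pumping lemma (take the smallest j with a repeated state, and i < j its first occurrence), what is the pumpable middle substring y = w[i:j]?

q

Run of D on w = q p q p q q q:
  step 0: S0  (start)
  step 1: S0  (read q: S0→S0)   ← first repeat (S0 seen earlier)
  step 2: S2  (read p: S0→S2)
  step 3: S3  (read q: S2→S3)
  step 4: S3  (read p: S3→S3)
  step 5: S3  (read q: S3→S3)
  step 6: S3  (read q: S3→S3)
  step 7: S3  (read q: S3→S3)

So i = 0, j = 1, giving x = w[0:0] = ε, y = w[0:1] = q, z = w[1:7] = pqpqqq.
Check: |xy| = 1 ≤ 5 and |y| = 1 ≥ 1. Reading y takes D from S0 back to S0, so every xyⁱz is accepted.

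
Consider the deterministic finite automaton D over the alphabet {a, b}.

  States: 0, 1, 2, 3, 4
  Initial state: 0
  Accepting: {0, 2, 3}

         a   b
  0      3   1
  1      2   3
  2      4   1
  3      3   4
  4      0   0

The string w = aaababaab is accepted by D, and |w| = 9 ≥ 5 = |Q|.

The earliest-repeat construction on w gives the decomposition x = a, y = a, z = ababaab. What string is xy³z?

aaaaababaab

xy^3z = a·a·a·a·ababaab = aaaaababaab.
Reading y = a takes D from 3 back to 3, so after x·y·y·y the machine is still in 3, and z then leads to the accepting state 0. Hence aaaaababaab ∈ L(D).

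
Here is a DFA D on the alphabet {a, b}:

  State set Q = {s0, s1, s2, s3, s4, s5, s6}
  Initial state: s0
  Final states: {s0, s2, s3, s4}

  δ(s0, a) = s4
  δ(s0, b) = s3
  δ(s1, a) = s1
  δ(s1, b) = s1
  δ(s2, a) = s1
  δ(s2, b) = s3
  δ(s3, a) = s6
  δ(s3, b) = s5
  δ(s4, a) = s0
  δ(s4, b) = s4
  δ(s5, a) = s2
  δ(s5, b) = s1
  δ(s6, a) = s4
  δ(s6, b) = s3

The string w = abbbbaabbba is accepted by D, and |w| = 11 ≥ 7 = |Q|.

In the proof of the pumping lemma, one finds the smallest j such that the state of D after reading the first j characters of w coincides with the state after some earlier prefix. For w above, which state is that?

State sequence: s0 -a-> s4 -b-> s4 -b-> s4 -b-> s4 -b-> s4 -a-> s0 -a-> s4 -b-> s4 -b-> s4 -b-> s4 -a-> s0
First repeat at step 2: s4 was already visited.

The earliest repeat is at step j = 2: D is in s4, which it already visited at step i = 1.
With |Q| = 7, pigeonhole forces a state repeat no later than step 7; the substring read between the first and second visits to that state can be pumped.

s4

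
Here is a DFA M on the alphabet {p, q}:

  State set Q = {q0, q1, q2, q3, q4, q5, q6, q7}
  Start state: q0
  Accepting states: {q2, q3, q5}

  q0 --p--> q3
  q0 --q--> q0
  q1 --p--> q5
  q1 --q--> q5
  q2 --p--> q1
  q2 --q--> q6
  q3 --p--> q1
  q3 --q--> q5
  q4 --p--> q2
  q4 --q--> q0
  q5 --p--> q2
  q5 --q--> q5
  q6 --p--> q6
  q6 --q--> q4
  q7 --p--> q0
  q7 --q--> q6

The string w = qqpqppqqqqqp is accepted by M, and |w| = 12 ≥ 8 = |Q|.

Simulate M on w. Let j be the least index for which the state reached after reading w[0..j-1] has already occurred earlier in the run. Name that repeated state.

State sequence: q0 -q-> q0 -q-> q0 -p-> q3 -q-> q5 -p-> q2 -p-> q1 -q-> q5 -q-> q5 -q-> q5 -q-> q5 -q-> q5 -p-> q2
First repeat at step 1: q0 was already visited.

The earliest repeat is at step j = 1: M is in q0, which it already visited at step i = 0.

q0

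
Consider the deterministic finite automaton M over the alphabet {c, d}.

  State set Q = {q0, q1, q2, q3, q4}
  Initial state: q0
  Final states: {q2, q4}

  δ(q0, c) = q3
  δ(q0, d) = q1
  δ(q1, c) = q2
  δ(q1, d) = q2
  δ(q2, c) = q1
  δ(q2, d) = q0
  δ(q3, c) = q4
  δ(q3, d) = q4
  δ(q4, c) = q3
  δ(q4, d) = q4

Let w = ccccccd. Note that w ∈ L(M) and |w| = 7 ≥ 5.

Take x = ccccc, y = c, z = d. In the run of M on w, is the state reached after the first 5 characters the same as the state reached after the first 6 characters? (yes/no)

no

State sequence: q0 -c-> q3 -c-> q4 -c-> q3 -c-> q4 -c-> q3 -c-> q4

After x (step 5): q3. After xy (step 6): q4.
They differ (q3 ≠ q4), so y is not a cycle from the state after x; this split is not the one the pumping-lemma construction produces, and pumping y need not keep the string in L(M).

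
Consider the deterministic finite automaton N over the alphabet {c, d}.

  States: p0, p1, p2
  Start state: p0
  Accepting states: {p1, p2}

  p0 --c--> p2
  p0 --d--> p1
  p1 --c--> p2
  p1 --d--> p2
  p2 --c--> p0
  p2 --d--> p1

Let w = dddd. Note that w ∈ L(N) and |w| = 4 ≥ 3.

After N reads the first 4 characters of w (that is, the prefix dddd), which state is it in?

Run of N on the first 4 characters of w = d d d d:
  step 0: p0  (start)
  step 1: p1  (read d: p0→p1)
  step 2: p2  (read d: p1→p2)
  step 3: p1  (read d: p2→p1)
  step 4: p2  (read d: p1→p2)

After reading 4 characters, N is in state p2.
(This kind of state-tracing is the core of the pumping-lemma construction: with 3 states, pigeonhole forces a repeat within the first 3 steps.)

p2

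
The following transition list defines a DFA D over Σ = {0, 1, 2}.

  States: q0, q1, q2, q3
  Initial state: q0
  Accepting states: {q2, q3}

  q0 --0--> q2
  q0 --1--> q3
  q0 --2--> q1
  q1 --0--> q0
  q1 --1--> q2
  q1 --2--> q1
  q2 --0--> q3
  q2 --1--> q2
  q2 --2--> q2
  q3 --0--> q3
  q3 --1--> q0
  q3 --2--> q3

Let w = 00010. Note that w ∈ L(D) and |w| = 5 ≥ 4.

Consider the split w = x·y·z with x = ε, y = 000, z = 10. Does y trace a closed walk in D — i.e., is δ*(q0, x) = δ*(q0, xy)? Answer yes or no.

no

State sequence: q0 -0-> q2 -0-> q3 -0-> q3

After x (step 0): q0. After xy (step 3): q3.
They differ (q0 ≠ q3), so y is not a cycle from the state after x; this split is not the one the pumping-lemma construction produces, and pumping y need not keep the string in L(D).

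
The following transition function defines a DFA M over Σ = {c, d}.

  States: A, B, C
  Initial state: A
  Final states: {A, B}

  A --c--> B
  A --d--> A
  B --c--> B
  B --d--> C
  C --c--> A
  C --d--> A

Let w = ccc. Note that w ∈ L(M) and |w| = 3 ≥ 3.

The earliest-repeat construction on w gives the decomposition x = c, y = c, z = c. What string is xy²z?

cccc

xy^2z = c·c·c·c = cccc.
Reading y = c takes M from B back to B, so after x·y·y the machine is still in B, and z then leads to the accepting state B. Hence cccc ∈ L(M).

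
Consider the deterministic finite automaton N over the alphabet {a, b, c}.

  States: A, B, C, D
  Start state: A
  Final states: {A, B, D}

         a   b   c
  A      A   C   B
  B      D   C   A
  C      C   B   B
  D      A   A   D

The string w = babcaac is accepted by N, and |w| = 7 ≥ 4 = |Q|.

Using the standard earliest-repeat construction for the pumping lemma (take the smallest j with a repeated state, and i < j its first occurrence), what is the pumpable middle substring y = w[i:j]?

a

State sequence: A -b-> C -a-> C -b-> B -c-> A -a-> A -a-> A -c-> B
First repeat at step 2: C was already visited.

So i = 1, j = 2, giving x = w[0:1] = b, y = w[1:2] = a, z = w[2:7] = bcaac.
Check: |xy| = 2 ≤ 4 and |y| = 1 ≥ 1. Reading y takes N from C back to C, so every xyⁱz is accepted.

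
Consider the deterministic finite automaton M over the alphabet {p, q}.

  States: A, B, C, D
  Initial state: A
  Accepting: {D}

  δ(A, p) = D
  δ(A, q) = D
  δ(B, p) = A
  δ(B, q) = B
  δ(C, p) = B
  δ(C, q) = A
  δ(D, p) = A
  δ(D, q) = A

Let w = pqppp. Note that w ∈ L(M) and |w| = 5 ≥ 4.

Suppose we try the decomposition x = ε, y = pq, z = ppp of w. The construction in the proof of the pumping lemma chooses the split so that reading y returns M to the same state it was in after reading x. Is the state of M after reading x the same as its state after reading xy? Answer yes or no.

yes

Run of M on the first 2 characters of w = p q:
  step 0: A  (start)
  step 1: D  (read p: A→D)
  step 2: A  (read q: D→A)

After x (step 0): A. After xy (step 2): A.
They match, so y = pq drives M around a cycle from A back to itself; pumping y any number of times keeps M in A before reading z, and xyⁱz ∈ L(M) for every i ≥ 0.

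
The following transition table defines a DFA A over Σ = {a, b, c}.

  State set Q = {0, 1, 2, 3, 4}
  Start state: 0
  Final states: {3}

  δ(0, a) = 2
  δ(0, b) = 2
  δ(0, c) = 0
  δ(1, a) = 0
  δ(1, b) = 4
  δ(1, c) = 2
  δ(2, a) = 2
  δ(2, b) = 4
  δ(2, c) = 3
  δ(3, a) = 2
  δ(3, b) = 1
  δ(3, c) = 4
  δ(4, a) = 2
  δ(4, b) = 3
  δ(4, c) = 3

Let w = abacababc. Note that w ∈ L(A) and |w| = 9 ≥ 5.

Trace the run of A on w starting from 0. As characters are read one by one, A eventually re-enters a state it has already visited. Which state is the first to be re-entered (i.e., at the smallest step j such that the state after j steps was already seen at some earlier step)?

State sequence: 0 -a-> 2 -b-> 4 -a-> 2 -c-> 3 -a-> 2 -b-> 4 -a-> 2 -b-> 4 -c-> 3
First repeat at step 3: 2 was already visited.

The earliest repeat is at step j = 3: A is in 2, which it already visited at step i = 1.
With |Q| = 5, pigeonhole forces a state repeat no later than step 5; the substring read between the first and second visits to that state can be pumped.

2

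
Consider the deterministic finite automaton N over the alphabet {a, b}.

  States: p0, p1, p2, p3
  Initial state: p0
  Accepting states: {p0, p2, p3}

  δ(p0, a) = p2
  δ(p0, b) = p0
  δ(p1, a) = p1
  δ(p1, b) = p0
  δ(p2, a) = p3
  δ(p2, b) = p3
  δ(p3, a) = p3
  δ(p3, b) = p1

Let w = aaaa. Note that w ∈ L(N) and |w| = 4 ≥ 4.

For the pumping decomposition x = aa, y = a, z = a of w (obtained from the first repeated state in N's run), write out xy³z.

aaaaaa

xy^3z = aa·a·a·a·a = aaaaaa.
Reading y = a takes N from p3 back to p3, so after x·y·y·y the machine is still in p3, and z then leads to the accepting state p3. Hence aaaaaa ∈ L(N).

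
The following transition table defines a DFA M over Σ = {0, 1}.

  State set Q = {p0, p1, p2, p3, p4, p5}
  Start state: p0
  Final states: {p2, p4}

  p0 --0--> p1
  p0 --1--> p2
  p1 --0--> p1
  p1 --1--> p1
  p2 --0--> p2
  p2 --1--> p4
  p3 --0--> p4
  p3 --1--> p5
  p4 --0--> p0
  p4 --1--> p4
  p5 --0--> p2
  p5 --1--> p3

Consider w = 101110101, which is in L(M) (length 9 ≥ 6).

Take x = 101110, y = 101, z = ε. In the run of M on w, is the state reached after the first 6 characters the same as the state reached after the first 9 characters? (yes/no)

State sequence: p0 -1-> p2 -0-> p2 -1-> p4 -1-> p4 -1-> p4 -0-> p0 -1-> p2 -0-> p2 -1-> p4

After x (step 6): p0. After xy (step 9): p4.
They differ (p0 ≠ p4), so y is not a cycle from the state after x; this split is not the one the pumping-lemma construction produces, and pumping y need not keep the string in L(M).

no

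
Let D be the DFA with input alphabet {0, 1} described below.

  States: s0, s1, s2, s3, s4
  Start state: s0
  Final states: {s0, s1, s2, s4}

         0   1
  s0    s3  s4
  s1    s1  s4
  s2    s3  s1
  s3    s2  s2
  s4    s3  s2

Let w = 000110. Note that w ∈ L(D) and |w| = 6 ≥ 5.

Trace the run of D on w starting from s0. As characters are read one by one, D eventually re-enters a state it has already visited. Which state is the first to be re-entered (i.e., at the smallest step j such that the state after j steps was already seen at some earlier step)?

s3

State sequence: s0 -0-> s3 -0-> s2 -0-> s3 -1-> s2 -1-> s1 -0-> s1
First repeat at step 3: s3 was already visited.

The earliest repeat is at step j = 3: D is in s3, which it already visited at step i = 1.
The DFA has 5 states, so the proof of the pumping lemma guarantees a repeated state among the first 5+1 visited; the segment between the two visits is the pumpable y.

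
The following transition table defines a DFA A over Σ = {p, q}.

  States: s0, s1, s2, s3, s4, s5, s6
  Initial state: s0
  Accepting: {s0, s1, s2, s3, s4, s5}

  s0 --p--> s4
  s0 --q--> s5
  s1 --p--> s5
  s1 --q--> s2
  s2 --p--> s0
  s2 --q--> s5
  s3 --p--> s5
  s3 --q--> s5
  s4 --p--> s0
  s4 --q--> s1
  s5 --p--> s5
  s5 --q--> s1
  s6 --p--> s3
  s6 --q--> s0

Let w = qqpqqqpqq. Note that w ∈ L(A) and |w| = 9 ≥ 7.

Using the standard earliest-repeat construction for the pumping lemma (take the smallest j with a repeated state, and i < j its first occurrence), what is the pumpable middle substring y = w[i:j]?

Run of A on w = q q p q q q p q q:
  step 0: s0  (start)
  step 1: s5  (read q: s0→s5)
  step 2: s1  (read q: s5→s1)
  step 3: s5  (read p: s1→s5)   ← first repeat (s5 seen earlier)
  step 4: s1  (read q: s5→s1)
  step 5: s2  (read q: s1→s2)
  step 6: s5  (read q: s2→s5)
  step 7: s5  (read p: s5→s5)
  step 8: s1  (read q: s5→s1)
  step 9: s2  (read q: s1→s2)

So i = 1, j = 3, giving x = w[0:1] = q, y = w[1:3] = qp, z = w[3:9] = qqqpqq.
Check: |xy| = 3 ≤ 7 and |y| = 2 ≥ 1. Reading y takes A from s5 back to s5, so every xyⁱz is accepted.

qp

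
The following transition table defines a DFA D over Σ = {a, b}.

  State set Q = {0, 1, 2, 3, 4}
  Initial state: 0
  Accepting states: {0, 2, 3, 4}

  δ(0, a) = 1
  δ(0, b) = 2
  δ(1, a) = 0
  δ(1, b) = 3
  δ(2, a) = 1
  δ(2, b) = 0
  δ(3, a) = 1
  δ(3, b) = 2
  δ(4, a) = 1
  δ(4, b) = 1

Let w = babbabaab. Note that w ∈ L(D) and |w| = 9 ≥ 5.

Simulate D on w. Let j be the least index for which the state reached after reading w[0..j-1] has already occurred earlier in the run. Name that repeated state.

State sequence: 0 -b-> 2 -a-> 1 -b-> 3 -b-> 2 -a-> 1 -b-> 3 -a-> 1 -a-> 0 -b-> 2
First repeat at step 4: 2 was already visited.

The earliest repeat is at step j = 4: D is in 2, which it already visited at step i = 1.
Since D has 5 states, any run of length ≥ 5 visits 5+1 states, so by pigeonhole some state repeats within the first 5 steps — that repeat gives the pumpable loop.

2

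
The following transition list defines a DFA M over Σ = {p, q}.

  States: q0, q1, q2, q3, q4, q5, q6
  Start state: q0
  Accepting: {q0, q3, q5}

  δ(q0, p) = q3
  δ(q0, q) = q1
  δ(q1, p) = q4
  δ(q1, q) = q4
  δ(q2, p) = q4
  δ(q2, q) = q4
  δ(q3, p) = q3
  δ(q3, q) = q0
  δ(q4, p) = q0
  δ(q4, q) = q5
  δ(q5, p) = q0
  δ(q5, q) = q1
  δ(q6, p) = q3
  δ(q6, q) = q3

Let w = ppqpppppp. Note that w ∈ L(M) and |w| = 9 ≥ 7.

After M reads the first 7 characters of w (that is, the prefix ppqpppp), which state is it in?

Run of M on the first 7 characters of w = p p q p p p p:
  step 0: q0  (start)
  step 1: q3  (read p: q0→q3)
  step 2: q3  (read p: q3→q3)
  step 3: q0  (read q: q3→q0)
  step 4: q3  (read p: q0→q3)
  step 5: q3  (read p: q3→q3)
  step 6: q3  (read p: q3→q3)
  step 7: q3  (read p: q3→q3)

After reading 7 characters, M is in state q3.

q3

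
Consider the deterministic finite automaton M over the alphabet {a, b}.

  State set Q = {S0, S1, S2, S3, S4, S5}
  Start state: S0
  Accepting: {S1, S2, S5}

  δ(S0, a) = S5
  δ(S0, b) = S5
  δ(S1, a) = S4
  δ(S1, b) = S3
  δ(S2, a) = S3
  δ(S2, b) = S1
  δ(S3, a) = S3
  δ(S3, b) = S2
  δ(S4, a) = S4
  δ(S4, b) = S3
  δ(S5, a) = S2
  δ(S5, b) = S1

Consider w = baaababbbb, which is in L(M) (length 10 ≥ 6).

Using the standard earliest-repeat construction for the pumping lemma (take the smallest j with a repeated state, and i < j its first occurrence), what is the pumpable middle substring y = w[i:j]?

a

State sequence: S0 -b-> S5 -a-> S2 -a-> S3 -a-> S3 -b-> S2 -a-> S3 -b-> S2 -b-> S1 -b-> S3 -b-> S2
First repeat at step 4: S3 was already visited.

So i = 3, j = 4, giving x = w[0:3] = baa, y = w[3:4] = a, z = w[4:10] = babbbb.
Check: |xy| = 4 ≤ 6 and |y| = 1 ≥ 1. Reading y takes M from S3 back to S3, so every xyⁱz is accepted.
Pumping length from the standard proof: p = 6 (the number of states). The repeated state found above gives |xy| = j ≤ 6 and |y| = j − i ≥ 1.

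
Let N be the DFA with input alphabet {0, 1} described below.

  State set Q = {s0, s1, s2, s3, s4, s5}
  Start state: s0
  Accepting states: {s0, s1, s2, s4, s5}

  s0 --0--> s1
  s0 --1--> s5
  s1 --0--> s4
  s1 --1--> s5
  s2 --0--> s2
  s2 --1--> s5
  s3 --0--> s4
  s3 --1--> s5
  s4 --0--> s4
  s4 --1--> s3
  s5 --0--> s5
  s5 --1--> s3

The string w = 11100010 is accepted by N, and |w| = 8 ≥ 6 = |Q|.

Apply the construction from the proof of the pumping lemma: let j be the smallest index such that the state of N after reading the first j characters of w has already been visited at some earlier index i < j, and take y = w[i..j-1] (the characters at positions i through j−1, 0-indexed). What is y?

11

Run of N on w = 1 1 1 0 0 0 1 0:
  step 0: s0  (start)
  step 1: s5  (read 1: s0→s5)
  step 2: s3  (read 1: s5→s3)
  step 3: s5  (read 1: s3→s5)   ← first repeat (s5 seen earlier)
  step 4: s5  (read 0: s5→s5)
  step 5: s5  (read 0: s5→s5)
  step 6: s5  (read 0: s5→s5)
  step 7: s3  (read 1: s5→s3)
  step 8: s4  (read 0: s3→s4)

So i = 1, j = 3, giving x = w[0:1] = 1, y = w[1:3] = 11, z = w[3:8] = 00010.
Check: |xy| = 3 ≤ 6 and |y| = 2 ≥ 1. Reading y takes N from s5 back to s5, so every xyⁱz is accepted.
With |Q| = 6, pigeonhole forces a state repeat no later than step 6; the substring read between the first and second visits to that state can be pumped.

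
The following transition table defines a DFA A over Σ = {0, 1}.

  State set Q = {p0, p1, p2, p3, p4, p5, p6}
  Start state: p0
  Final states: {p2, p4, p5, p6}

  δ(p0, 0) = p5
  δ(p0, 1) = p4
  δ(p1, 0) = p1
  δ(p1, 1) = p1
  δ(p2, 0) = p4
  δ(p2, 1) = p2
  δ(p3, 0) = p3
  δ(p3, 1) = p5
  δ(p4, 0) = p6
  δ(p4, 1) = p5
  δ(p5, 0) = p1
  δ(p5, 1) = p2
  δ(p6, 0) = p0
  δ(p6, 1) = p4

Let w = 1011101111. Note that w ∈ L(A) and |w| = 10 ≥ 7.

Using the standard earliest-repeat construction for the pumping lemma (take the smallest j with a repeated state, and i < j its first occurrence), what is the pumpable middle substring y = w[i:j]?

State sequence: p0 -1-> p4 -0-> p6 -1-> p4 -1-> p5 -1-> p2 -0-> p4 -1-> p5 -1-> p2 -1-> p2 -1-> p2
First repeat at step 3: p4 was already visited.

So i = 1, j = 3, giving x = w[0:1] = 1, y = w[1:3] = 01, z = w[3:10] = 1101111.
Check: |xy| = 3 ≤ 7 and |y| = 2 ≥ 1. Reading y takes A from p4 back to p4, so every xyⁱz is accepted.

01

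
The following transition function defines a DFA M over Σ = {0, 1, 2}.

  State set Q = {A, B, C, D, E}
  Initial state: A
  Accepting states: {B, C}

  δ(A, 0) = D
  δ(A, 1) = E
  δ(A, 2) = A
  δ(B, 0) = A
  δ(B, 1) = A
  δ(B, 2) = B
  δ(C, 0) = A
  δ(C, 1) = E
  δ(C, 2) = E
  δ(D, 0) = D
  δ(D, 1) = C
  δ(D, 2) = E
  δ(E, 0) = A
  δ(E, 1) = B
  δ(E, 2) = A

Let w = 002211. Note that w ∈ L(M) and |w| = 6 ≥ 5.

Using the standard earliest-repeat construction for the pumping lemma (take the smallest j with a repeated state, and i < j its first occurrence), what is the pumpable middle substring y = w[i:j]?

State sequence: A -0-> D -0-> D -2-> E -2-> A -1-> E -1-> B
First repeat at step 2: D was already visited.

So i = 1, j = 2, giving x = w[0:1] = 0, y = w[1:2] = 0, z = w[2:6] = 2211.
Check: |xy| = 2 ≤ 5 and |y| = 1 ≥ 1. Reading y takes M from D back to D, so every xyⁱz is accepted.
Pumping length from the standard proof: p = 5 (the number of states). The repeated state found above gives |xy| = j ≤ 5 and |y| = j − i ≥ 1.

0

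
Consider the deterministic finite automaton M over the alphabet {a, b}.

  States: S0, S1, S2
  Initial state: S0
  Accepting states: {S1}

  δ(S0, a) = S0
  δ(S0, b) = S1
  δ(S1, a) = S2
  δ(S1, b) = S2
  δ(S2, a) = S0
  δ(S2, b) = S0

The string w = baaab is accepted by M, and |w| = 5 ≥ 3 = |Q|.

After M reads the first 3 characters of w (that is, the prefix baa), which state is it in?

Run of M on the first 3 characters of w = b a a:
  step 0: S0  (start)
  step 1: S1  (read b: S0→S1)
  step 2: S2  (read a: S1→S2)
  step 3: S0  (read a: S2→S0)

After reading 3 characters, M is in state S0.

S0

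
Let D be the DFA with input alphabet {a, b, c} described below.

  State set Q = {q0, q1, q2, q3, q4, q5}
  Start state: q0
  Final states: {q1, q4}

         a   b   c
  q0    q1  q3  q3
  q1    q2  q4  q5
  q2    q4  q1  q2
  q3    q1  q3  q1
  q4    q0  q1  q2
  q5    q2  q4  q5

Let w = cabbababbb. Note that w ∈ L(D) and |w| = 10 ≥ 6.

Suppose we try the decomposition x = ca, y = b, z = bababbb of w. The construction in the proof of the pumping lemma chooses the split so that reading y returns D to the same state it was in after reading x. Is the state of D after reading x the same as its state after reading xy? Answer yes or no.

Run of D on the first 3 characters of w = c a b:
  step 0: q0  (start)
  step 1: q3  (read c: q0→q3)
  step 2: q1  (read a: q3→q1)
  step 3: q4  (read b: q1→q4)

After x (step 2): q1. After xy (step 3): q4.
They differ (q1 ≠ q4), so y is not a cycle from the state after x; this split is not the one the pumping-lemma construction produces, and pumping y need not keep the string in L(D).

no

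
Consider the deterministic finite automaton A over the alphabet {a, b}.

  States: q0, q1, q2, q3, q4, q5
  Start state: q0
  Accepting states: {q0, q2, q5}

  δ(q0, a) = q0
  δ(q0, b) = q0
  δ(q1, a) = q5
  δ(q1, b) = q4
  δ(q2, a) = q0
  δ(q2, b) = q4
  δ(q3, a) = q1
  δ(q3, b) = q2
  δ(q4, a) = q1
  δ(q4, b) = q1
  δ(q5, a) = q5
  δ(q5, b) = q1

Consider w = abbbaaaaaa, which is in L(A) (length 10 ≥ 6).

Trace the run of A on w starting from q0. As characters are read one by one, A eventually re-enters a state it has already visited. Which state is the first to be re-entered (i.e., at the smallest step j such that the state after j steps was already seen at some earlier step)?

q0

State sequence: q0 -a-> q0 -b-> q0 -b-> q0 -b-> q0 -a-> q0 -a-> q0 -a-> q0 -a-> q0 -a-> q0 -a-> q0
First repeat at step 1: q0 was already visited.

The earliest repeat is at step j = 1: A is in q0, which it already visited at step i = 0.
The DFA has 6 states, so the proof of the pumping lemma guarantees a repeated state among the first 6+1 visited; the segment between the two visits is the pumpable y.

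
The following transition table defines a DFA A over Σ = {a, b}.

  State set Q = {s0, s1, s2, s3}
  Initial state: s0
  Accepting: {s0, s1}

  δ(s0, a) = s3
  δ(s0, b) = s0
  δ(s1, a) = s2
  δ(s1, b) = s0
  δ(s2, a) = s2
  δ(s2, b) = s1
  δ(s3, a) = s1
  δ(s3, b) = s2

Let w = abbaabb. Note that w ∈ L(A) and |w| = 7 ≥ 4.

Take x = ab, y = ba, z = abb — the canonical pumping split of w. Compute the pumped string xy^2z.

xy^2z = ab·ba·ba·abb = abbabaabb.
Reading y = ba takes A from s2 back to s2, so after x·y·y the machine is still in s2, and z then leads to the accepting state s0. Hence abbabaabb ∈ L(A).

abbabaabb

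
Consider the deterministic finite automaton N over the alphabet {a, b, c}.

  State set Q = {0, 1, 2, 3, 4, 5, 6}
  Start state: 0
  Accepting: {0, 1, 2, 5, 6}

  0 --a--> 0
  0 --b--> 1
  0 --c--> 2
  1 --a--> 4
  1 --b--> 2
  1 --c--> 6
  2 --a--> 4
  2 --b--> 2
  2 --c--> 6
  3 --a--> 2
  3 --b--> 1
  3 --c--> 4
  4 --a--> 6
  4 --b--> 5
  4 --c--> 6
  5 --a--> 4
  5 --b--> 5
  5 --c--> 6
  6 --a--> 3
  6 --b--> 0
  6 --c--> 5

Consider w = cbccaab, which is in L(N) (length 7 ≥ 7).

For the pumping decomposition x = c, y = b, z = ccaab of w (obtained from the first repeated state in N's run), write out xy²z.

xy^2z = c·b·b·ccaab = cbbccaab.
Reading y = b takes N from 2 back to 2, so after x·y·y the machine is still in 2, and z then leads to the accepting state 0. Hence cbbccaab ∈ L(N).

cbbccaab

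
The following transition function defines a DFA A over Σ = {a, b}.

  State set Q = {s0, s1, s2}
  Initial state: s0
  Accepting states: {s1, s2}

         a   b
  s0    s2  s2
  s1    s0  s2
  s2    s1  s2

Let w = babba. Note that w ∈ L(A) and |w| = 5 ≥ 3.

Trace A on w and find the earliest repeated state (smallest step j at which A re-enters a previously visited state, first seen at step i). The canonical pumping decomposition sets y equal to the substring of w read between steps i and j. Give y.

State sequence: s0 -b-> s2 -a-> s1 -b-> s2 -b-> s2 -a-> s1
First repeat at step 3: s2 was already visited.

So i = 1, j = 3, giving x = w[0:1] = b, y = w[1:3] = ab, z = w[3:5] = ba.
Check: |xy| = 3 ≤ 3 and |y| = 2 ≥ 1. Reading y takes A from s2 back to s2, so every xyⁱz is accepted.

ab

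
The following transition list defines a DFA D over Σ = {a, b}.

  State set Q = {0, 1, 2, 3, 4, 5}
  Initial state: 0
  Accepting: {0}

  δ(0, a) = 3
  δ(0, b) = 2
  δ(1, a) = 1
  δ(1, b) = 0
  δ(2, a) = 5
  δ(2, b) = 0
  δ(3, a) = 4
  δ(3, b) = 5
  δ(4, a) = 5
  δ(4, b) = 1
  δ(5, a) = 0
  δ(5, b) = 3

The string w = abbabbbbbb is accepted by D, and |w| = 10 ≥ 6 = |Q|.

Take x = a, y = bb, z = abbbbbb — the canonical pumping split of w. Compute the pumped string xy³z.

xy^3z = a·bb·bb·bb·abbbbbb = abbbbbbabbbbbb.
Reading y = bb takes D from 3 back to 3, so after x·y·y·y the machine is still in 3, and z then leads to the accepting state 0. Hence abbbbbbabbbbbb ∈ L(D).

abbbbbbabbbbbb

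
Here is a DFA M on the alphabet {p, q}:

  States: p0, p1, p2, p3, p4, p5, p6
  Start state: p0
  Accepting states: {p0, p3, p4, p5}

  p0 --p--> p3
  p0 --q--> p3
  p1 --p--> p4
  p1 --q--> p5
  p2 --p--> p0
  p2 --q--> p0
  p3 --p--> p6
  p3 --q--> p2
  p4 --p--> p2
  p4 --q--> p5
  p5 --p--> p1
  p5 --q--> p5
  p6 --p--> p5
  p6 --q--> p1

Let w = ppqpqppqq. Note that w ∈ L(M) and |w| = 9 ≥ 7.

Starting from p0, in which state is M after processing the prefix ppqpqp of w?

p1

State sequence: p0 -p-> p3 -p-> p6 -q-> p1 -p-> p4 -q-> p5 -p-> p1

After reading 6 characters, M is in state p1.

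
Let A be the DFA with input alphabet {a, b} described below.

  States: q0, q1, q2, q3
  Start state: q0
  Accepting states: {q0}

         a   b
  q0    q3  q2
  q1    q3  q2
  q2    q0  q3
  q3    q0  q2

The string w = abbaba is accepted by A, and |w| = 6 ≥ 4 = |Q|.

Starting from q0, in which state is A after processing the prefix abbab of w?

q2

State sequence: q0 -a-> q3 -b-> q2 -b-> q3 -a-> q0 -b-> q2

After reading 5 characters, A is in state q2.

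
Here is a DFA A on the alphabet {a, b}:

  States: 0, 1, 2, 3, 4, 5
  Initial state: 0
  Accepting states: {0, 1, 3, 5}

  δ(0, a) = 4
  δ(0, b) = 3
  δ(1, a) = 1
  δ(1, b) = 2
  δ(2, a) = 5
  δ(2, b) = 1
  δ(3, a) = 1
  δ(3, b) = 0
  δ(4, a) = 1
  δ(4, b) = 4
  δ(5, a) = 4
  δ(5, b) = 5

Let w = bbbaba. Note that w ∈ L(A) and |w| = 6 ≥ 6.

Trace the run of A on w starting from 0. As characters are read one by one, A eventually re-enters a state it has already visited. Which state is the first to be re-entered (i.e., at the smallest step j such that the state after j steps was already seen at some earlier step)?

State sequence: 0 -b-> 3 -b-> 0 -b-> 3 -a-> 1 -b-> 2 -a-> 5
First repeat at step 2: 0 was already visited.

The earliest repeat is at step j = 2: A is in 0, which it already visited at step i = 0.

0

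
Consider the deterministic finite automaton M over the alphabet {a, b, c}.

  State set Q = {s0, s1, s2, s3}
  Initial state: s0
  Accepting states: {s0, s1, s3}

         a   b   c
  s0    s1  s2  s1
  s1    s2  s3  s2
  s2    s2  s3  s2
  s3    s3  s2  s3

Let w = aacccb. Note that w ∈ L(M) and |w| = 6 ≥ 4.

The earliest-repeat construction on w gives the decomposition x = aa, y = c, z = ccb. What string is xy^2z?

xy^2z = aa·c·c·ccb = aaccccb.
Reading y = c takes M from s2 back to s2, so after x·y·y the machine is still in s2, and z then leads to the accepting state s3. Hence aaccccb ∈ L(M).

aaccccb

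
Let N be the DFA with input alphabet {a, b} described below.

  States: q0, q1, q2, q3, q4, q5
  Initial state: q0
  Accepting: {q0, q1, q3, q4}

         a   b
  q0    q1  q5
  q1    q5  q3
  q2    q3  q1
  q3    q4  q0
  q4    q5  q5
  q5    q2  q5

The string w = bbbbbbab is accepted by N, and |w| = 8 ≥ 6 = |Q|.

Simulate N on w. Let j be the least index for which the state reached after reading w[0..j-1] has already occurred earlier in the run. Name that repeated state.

Run of N on w = b b b b b b a b:
  step 0: q0  (start)
  step 1: q5  (read b: q0→q5)
  step 2: q5  (read b: q5→q5)   ← first repeat (q5 seen earlier)
  step 3: q5  (read b: q5→q5)
  step 4: q5  (read b: q5→q5)
  step 5: q5  (read b: q5→q5)
  step 6: q5  (read b: q5→q5)
  step 7: q2  (read a: q5→q2)
  step 8: q1  (read b: q2→q1)

The earliest repeat is at step j = 2: N is in q5, which it already visited at step i = 1.
Pumping length from the standard proof: p = 6 (the number of states). The repeated state found above gives |xy| = j ≤ 6 and |y| = j − i ≥ 1.

q5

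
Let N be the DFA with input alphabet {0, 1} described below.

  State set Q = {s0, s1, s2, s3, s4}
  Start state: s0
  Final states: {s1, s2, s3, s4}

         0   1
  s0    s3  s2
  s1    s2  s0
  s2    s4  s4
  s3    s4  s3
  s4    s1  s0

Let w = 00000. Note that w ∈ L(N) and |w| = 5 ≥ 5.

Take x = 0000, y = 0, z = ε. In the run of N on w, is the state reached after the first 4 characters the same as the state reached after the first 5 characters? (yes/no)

no

State sequence: s0 -0-> s3 -0-> s4 -0-> s1 -0-> s2 -0-> s4

After x (step 4): s2. After xy (step 5): s4.
They differ (s2 ≠ s4), so y is not a cycle from the state after x; this split is not the one the pumping-lemma construction produces, and pumping y need not keep the string in L(N).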